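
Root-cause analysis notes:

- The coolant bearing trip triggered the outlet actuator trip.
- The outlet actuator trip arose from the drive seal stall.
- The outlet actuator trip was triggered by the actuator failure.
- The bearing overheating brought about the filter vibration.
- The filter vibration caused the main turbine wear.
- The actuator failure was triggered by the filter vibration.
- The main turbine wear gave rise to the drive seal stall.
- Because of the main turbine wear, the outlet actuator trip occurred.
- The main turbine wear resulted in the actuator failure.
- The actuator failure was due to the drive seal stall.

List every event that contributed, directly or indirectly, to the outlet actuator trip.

the actuator failure, the bearing overheating, the coolant bearing trip, the drive seal stall, the filter vibration, the main turbine wear

Immediate causes of the outlet actuator trip: the coolant bearing trip, the main turbine wear, the drive seal stall, the actuator failure.
Further upstream: the bearing overheating, the filter vibration.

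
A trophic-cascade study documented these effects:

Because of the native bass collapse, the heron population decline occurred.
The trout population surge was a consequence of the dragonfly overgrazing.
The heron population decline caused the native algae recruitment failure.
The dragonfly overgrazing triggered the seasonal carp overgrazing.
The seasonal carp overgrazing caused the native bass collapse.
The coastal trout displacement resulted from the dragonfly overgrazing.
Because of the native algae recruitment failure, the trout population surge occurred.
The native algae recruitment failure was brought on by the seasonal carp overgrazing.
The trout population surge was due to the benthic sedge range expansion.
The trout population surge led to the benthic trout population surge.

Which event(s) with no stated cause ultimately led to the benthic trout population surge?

Tracing upstream from the benthic trout population surge: the benthic trout population surge ← the trout population surge ← the dragonfly overgrazing.
A separate upstream branch: the benthic trout population surge ← the trout population surge ← the benthic sedge range expansion.
Each of those chain origins has no stated cause.

the benthic sedge range expansion, the dragonfly overgrazing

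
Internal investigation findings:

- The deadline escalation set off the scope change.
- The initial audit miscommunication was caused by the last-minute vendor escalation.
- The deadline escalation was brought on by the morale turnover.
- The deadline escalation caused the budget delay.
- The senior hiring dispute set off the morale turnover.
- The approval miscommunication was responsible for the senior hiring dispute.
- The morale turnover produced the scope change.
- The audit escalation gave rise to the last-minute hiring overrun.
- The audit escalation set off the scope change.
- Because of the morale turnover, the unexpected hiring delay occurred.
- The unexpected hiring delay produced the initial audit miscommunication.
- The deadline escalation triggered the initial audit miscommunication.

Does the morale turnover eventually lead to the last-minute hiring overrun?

No

The morale turnover leads to the unexpected hiring delay, the deadline escalation, the initial audit miscommunication, the budget delay, the scope change; the last-minute hiring overrun is not among them.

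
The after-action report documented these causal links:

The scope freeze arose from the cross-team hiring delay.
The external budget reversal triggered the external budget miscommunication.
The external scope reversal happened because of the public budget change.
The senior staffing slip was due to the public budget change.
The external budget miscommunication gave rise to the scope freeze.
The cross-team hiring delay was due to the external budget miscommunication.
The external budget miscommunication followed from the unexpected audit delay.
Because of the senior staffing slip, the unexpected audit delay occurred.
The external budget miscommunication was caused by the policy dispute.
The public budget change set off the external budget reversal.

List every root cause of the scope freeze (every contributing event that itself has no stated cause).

the policy dispute, the public budget change

Tracing upstream from the scope freeze: the scope freeze ← the external budget miscommunication ← the external budget reversal ← the public budget change.
A separate upstream branch: the scope freeze ← the external budget miscommunication ← the policy dispute.
Each of those chain origins has no stated cause.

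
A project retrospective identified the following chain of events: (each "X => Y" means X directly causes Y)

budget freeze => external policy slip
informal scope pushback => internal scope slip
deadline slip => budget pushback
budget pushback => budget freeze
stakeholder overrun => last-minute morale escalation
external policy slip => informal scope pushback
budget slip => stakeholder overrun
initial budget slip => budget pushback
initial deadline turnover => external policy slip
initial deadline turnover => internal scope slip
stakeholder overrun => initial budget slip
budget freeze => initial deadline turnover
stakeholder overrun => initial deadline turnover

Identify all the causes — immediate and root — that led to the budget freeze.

the budget pushback, the budget slip, the deadline slip, the initial budget slip, the stakeholder overrun

Immediate cause of the budget freeze: the budget pushback.
Further upstream: the budget slip, the stakeholder overrun, the initial budget slip, the deadline slip.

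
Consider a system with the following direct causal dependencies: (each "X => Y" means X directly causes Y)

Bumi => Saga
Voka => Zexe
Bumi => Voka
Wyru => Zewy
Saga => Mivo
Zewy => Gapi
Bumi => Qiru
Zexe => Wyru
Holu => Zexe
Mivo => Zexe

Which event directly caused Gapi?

Zewy

Upstream contributors include Bumi, Saga, Mivo, Voka, Zexe, Wyru, Holu, but only Zewy feeds directly into Gapi.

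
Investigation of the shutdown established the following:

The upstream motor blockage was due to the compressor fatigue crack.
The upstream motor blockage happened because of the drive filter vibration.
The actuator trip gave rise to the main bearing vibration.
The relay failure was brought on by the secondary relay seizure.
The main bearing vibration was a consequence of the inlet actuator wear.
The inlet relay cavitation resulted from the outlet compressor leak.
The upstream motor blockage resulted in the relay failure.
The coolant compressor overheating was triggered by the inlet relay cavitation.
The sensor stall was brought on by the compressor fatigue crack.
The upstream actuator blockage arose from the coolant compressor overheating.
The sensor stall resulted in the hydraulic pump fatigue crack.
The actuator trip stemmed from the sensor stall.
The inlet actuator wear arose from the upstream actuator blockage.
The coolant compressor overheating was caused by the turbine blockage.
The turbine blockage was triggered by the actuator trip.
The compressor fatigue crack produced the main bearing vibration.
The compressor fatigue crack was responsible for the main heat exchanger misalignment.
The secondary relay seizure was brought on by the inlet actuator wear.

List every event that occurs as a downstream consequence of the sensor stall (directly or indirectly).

Direct effects: the actuator trip, the hydraulic pump fatigue crack.
2 steps out: the turbine blockage, the main bearing vibration.
3 steps out: the coolant compressor overheating.
4 steps out: the upstream actuator blockage.
5 steps out: the inlet actuator wear.
6 steps out: the secondary relay seizure.
7 steps out: the relay failure.
Not reachable from it: the compressor fatigue crack, the main heat exchanger misalignment, the outlet compressor leak, the inlet relay cavitation, the drive filter vibration, the upstream motor blockage.

the actuator trip, the coolant compressor overheating, the hydraulic pump fatigue crack, the inlet actuator wear, the main bearing vibration, the relay failure, the secondary relay seizure, the turbine blockage, the upstream actuator blockage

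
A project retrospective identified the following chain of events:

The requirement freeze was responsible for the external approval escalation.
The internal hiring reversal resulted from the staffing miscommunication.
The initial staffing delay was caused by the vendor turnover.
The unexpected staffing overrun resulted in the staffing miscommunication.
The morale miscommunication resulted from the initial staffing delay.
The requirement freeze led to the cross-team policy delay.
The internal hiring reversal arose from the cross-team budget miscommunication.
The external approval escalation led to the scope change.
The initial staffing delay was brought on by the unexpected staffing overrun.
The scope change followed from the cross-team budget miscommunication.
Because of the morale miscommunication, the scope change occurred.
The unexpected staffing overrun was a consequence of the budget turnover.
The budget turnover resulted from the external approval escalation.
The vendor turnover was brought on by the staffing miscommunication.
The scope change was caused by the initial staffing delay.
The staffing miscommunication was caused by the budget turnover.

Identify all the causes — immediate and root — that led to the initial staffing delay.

Immediate causes of the initial staffing delay: the unexpected staffing overrun, the vendor turnover.
Further upstream: the requirement freeze, the external approval escalation, the budget turnover, the staffing miscommunication.

the budget turnover, the external approval escalation, the requirement freeze, the staffing miscommunication, the unexpected staffing overrun, the vendor turnover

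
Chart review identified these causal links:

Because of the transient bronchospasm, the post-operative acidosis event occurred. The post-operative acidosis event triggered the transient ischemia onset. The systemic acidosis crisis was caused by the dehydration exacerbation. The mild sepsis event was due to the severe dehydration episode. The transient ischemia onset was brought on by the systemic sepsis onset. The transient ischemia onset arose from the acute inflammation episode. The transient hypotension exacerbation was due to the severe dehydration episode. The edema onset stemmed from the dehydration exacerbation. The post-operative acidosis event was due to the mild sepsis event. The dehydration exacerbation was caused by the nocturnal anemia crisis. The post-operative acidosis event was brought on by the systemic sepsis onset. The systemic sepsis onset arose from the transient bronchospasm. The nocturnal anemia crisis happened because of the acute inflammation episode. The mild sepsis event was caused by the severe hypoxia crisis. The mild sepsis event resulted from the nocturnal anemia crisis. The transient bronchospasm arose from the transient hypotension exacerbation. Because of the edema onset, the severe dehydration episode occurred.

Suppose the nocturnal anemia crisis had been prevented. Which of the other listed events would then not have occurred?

the dehydration exacerbation, the edema onset, the severe dehydration episode, the systemic acidosis crisis, the systemic sepsis onset, the transient bronchospasm, the transient hypotension exacerbation

Downstream of the nocturnal anemia crisis: the dehydration exacerbation, the edema onset, the systemic acidosis crisis, the severe dehydration episode, the mild sepsis event, the transient hypotension exacerbation, the transient bronchospasm, the systemic sepsis onset, the post-operative acidosis event, the transient ischemia onset.
Of those, still caused via another path: the mild sepsis event, the post-operative acidosis event, the transient ischemia onset.
The remainder have no surviving cause.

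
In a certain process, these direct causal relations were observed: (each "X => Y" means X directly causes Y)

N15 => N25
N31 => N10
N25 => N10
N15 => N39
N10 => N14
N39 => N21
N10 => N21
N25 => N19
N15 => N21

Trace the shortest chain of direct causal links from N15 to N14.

N15 → N25
N25 → N10
N10 → N14
Length: 3 steps.

N15 → N25 → N10 → N14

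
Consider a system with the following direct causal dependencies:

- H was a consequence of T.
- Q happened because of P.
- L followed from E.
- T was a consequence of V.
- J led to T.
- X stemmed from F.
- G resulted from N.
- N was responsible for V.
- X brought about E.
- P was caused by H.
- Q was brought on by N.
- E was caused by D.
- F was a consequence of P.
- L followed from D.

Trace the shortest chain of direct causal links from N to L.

N → V
V → T
T → H
H → P
P → F
F → X
X → E
E → L
Length: 8 steps.

N → V → T → H → P → F → X → E → L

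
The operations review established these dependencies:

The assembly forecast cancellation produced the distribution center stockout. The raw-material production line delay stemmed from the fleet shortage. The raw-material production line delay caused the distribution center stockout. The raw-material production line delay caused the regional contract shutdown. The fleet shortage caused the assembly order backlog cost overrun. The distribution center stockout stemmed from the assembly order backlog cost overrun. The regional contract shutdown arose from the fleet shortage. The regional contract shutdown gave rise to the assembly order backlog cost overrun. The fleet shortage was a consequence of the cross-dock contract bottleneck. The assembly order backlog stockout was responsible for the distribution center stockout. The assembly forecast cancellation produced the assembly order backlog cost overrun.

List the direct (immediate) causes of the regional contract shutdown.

the fleet shortage, the raw-material production line delay

Upstream contributors include the cross-dock contract bottleneck, but only the fleet shortage, the raw-material production line delay feed directly into the regional contract shutdown.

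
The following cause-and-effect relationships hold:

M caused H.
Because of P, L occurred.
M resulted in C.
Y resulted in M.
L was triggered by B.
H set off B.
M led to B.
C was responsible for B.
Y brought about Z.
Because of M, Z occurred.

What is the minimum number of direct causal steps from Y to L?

3

Shortest chain: Y → M → B → L.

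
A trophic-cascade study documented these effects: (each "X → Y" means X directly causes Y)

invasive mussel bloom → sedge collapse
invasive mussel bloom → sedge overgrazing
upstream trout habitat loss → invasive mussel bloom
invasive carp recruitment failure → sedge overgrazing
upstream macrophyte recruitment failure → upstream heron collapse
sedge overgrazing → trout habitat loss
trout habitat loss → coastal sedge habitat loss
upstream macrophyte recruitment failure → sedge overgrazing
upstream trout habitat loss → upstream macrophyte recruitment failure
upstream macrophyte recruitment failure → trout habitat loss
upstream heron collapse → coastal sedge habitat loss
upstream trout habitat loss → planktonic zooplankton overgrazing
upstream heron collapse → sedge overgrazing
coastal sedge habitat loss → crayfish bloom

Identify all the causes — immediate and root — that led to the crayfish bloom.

Immediate cause of the crayfish bloom: the coastal sedge habitat loss.
Further upstream: the upstream trout habitat loss, the invasive mussel bloom, the upstream macrophyte recruitment failure, the upstream heron collapse, the sedge overgrazing, the trout habitat loss, the invasive carp recruitment failure.

the coastal sedge habitat loss, the invasive carp recruitment failure, the invasive mussel bloom, the sedge overgrazing, the trout habitat loss, the upstream heron collapse, the upstream macrophyte recruitment failure, the upstream trout habitat loss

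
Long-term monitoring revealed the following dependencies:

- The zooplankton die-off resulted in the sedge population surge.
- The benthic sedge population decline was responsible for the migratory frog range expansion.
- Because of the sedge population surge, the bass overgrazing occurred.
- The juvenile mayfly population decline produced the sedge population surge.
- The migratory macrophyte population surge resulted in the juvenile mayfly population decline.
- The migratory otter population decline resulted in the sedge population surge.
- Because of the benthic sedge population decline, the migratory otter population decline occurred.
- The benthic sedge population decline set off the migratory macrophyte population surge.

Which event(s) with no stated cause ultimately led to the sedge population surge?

Tracing upstream from the sedge population surge: the sedge population surge ← the migratory otter population decline ← the benthic sedge population decline.
A separate upstream branch: the sedge population surge ← the zooplankton die-off.
Each of those chain origins has no stated cause.

the benthic sedge population decline, the zooplankton die-off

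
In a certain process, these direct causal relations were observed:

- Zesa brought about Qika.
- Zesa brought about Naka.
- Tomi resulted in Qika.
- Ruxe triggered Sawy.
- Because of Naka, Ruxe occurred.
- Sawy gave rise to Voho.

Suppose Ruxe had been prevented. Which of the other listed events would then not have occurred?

Sawy, Voho

Downstream of Ruxe: Sawy, Voho.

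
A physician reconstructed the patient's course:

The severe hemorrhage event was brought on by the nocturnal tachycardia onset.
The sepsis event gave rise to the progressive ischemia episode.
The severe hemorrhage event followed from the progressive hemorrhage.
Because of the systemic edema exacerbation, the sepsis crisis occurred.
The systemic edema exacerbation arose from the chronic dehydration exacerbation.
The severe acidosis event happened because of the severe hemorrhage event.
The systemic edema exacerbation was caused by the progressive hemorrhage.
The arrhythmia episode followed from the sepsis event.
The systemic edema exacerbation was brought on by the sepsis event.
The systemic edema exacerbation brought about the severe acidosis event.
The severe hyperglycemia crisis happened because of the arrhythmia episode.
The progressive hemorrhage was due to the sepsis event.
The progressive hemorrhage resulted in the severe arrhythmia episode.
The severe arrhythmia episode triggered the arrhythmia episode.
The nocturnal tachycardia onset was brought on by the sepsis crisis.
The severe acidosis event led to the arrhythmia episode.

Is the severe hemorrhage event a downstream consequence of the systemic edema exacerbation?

There is a causal chain: the systemic edema exacerbation → the sepsis crisis → the nocturnal tachycardia onset → the severe hemorrhage event.

Yes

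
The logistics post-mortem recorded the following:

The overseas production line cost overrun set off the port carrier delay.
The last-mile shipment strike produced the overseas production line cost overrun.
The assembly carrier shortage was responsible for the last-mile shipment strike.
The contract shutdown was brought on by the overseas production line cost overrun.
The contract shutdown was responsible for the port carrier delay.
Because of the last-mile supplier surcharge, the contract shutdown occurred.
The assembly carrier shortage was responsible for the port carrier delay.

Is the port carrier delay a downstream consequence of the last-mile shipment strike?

There is a causal chain: the last-mile shipment strike → the overseas production line cost overrun → the port carrier delay.

Yes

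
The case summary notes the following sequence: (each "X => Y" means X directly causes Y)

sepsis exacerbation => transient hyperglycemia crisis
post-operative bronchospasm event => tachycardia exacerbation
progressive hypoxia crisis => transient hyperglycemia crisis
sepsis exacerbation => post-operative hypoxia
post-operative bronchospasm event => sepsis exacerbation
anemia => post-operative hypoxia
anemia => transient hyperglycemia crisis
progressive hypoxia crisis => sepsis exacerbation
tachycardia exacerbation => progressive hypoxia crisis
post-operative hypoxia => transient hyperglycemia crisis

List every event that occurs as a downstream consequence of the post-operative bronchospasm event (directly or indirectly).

Direct effects: the tachycardia exacerbation, the sepsis exacerbation.
2 steps out: the progressive hypoxia crisis, the post-operative hypoxia, the transient hyperglycemia crisis.
Not reachable from it: the anemia.

the post-operative hypoxia, the progressive hypoxia crisis, the sepsis exacerbation, the tachycardia exacerbation, the transient hyperglycemia crisis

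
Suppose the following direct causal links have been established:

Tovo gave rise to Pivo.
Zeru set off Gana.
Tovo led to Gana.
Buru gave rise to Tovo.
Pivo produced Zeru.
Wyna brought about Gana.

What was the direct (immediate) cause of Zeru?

Upstream contributors include Buru, Tovo, but only Pivo feeds directly into Zeru.

Pivo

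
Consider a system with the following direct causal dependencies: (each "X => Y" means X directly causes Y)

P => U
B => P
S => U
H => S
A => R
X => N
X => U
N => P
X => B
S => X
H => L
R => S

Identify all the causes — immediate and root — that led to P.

A, B, H, N, R, S, X

Immediate causes of P: B, N.
Further upstream: H, A, R, S, X.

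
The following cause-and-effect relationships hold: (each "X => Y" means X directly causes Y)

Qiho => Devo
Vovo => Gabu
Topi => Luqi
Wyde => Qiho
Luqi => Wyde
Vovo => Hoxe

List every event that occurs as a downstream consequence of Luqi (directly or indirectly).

Direct effects: Wyde.
2 steps out: Qiho.
3 steps out: Devo.
Not reachable from it: Vovo, Topi, Gabu, Hoxe.

Devo, Qiho, Wyde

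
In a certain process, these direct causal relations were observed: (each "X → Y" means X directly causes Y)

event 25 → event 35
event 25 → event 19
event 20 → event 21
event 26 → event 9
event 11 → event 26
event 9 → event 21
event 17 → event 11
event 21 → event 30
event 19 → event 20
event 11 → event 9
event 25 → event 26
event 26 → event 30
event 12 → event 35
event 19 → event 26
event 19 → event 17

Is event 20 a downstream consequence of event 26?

Event 26 leads to event 9, event 21, event 30; event 20 is not among them.

No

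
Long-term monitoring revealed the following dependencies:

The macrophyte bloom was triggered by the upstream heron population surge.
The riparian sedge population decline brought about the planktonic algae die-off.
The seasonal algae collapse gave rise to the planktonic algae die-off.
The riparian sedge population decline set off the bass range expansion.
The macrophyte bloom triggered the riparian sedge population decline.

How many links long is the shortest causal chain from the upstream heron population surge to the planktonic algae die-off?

Shortest chain: the upstream heron population surge → the macrophyte bloom → the riparian sedge population decline → the planktonic algae die-off.

3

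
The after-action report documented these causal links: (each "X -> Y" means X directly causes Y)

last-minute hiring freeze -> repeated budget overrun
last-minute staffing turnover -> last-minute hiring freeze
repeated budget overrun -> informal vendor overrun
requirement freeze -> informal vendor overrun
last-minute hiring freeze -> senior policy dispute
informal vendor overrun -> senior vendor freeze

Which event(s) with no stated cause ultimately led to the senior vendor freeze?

Tracing upstream from the senior vendor freeze: the senior vendor freeze ← the informal vendor overrun ← the repeated budget overrun ← the last-minute hiring freeze ← the last-minute staffing turnover.
A separate upstream branch: the senior vendor freeze ← the informal vendor overrun ← the requirement freeze.
Each of those chain origins has no stated cause.

the last-minute staffing turnover, the requirement freeze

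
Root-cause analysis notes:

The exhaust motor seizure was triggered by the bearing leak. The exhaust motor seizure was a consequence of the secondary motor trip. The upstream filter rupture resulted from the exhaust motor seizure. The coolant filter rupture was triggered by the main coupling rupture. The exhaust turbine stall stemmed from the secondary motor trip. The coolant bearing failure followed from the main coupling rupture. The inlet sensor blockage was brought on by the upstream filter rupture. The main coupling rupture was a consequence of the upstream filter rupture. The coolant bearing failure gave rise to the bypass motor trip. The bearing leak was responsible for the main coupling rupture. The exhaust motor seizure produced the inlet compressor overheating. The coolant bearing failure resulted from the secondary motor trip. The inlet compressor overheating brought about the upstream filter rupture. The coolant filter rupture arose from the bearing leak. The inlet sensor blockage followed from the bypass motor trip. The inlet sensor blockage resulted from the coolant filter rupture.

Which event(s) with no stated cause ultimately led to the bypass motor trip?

Tracing upstream from the bypass motor trip: the bypass motor trip ← the coolant bearing failure ← the main coupling rupture ← the bearing leak.
A separate upstream branch: the bypass motor trip ← the coolant bearing failure ← the secondary motor trip.
Each of those chain origins has no stated cause.

the bearing leak, the secondary motor trip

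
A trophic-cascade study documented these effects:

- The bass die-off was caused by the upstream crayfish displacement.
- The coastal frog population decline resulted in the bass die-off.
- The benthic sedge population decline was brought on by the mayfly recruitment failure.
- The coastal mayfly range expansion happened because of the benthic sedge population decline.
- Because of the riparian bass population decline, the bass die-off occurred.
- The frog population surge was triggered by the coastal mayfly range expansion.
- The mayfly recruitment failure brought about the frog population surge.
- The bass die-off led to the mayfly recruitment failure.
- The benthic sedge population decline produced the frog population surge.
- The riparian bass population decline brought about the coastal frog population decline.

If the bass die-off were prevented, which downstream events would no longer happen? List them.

Downstream of the bass die-off: the mayfly recruitment failure, the benthic sedge population decline, the coastal mayfly range expansion, the frog population surge.

the benthic sedge population decline, the coastal mayfly range expansion, the frog population surge, the mayfly recruitment failure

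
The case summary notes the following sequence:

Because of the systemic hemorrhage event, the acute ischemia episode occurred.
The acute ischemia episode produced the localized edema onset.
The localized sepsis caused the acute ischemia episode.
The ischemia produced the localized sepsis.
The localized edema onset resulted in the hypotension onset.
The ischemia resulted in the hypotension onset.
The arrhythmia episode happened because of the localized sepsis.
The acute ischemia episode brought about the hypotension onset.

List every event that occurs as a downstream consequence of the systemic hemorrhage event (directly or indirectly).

the acute ischemia episode, the hypotension onset, the localized edema onset

Direct effects: the acute ischemia episode.
2 steps out: the localized edema onset, the hypotension onset.
Not reachable from it: the ischemia, the localized sepsis, the arrhythmia episode.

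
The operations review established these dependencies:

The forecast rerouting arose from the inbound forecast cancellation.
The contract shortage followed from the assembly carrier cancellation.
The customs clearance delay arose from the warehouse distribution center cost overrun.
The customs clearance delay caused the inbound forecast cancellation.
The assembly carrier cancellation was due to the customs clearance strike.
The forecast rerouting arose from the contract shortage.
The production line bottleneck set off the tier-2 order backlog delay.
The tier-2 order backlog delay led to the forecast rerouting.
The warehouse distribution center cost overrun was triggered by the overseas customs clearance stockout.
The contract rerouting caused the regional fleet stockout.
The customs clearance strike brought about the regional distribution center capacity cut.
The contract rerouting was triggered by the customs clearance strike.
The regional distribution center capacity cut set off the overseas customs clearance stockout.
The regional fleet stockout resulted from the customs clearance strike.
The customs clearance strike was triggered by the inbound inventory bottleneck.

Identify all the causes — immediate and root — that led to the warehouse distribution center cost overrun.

Immediate cause of the warehouse distribution center cost overrun: the overseas customs clearance stockout.
Further upstream: the inbound inventory bottleneck, the customs clearance strike, the regional distribution center capacity cut.

the customs clearance strike, the inbound inventory bottleneck, the overseas customs clearance stockout, the regional distribution center capacity cut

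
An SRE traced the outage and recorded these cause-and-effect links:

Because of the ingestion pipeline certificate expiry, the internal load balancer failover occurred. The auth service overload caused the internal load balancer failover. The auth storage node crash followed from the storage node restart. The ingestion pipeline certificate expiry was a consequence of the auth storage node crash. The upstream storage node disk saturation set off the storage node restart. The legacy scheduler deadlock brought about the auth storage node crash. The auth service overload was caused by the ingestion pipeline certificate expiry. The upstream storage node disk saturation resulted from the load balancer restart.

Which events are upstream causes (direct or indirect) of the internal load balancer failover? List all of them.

Immediate causes of the internal load balancer failover: the ingestion pipeline certificate expiry, the auth service overload.
Further upstream: the load balancer restart, the upstream storage node disk saturation, the storage node restart, the legacy scheduler deadlock, the auth storage node crash.

the auth service overload, the auth storage node crash, the ingestion pipeline certificate expiry, the legacy scheduler deadlock, the load balancer restart, the storage node restart, the upstream storage node disk saturation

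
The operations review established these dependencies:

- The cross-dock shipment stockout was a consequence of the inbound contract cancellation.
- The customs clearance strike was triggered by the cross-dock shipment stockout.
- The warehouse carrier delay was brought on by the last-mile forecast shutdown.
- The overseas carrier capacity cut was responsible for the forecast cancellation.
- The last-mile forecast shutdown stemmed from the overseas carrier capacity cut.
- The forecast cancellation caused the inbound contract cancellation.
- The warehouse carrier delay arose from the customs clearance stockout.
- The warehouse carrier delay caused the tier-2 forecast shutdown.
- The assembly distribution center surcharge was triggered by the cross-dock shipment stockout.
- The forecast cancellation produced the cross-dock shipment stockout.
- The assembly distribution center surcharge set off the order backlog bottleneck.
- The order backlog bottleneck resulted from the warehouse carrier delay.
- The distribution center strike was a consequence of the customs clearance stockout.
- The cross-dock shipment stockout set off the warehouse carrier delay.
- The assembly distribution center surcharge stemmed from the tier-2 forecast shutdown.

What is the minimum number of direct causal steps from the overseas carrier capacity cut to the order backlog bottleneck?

Shortest chain: the overseas carrier capacity cut → the last-mile forecast shutdown → the warehouse carrier delay → the order backlog bottleneck.

3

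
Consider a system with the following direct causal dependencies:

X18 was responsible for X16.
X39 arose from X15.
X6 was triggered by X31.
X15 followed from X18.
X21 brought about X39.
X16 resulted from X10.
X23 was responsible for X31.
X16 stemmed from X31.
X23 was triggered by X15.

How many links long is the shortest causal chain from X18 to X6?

Shortest chain: X18 → X15 → X23 → X31 → X6.

4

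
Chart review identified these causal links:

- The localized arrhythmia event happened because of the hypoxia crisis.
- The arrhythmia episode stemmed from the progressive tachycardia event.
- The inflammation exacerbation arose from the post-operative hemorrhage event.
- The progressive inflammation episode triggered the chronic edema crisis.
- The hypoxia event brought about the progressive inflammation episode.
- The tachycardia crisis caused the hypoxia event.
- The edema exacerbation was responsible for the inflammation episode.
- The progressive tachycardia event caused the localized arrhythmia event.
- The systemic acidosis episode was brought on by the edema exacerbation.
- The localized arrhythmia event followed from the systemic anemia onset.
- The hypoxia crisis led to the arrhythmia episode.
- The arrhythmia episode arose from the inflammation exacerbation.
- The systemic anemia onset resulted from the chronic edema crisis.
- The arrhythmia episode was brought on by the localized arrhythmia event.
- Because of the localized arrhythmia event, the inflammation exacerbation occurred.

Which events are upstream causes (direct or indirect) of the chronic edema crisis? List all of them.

Immediate cause of the chronic edema crisis: the progressive inflammation episode.
Further upstream: the tachycardia crisis, the hypoxia event.

the hypoxia event, the progressive inflammation episode, the tachycardia crisis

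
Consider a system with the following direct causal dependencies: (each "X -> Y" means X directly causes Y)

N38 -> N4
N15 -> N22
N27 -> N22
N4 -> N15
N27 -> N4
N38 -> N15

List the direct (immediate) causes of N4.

N27, N38 → N4 with nothing further upstream stated.

N27, N38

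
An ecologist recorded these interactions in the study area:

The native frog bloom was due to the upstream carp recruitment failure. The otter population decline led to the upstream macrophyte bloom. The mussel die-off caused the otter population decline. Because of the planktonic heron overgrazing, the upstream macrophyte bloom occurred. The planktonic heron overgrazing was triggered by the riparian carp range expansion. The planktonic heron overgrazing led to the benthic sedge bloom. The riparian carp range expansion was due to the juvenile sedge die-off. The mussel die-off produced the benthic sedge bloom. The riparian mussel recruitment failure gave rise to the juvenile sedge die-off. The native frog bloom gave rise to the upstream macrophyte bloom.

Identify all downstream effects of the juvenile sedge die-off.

the benthic sedge bloom, the planktonic heron overgrazing, the riparian carp range expansion, the upstream macrophyte bloom

Direct effects: the riparian carp range expansion.
2 steps out: the planktonic heron overgrazing.
3 steps out: the benthic sedge bloom, the upstream macrophyte bloom.
Not reachable from it: the upstream carp recruitment failure, the native frog bloom, the mussel die-off, the riparian mussel recruitment failure, the otter population decline.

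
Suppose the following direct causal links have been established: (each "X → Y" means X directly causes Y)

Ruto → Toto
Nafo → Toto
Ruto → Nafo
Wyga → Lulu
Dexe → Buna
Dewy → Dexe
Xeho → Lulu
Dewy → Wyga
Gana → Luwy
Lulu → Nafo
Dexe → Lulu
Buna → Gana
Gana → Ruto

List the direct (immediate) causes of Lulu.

Upstream contributors include Dewy, but only Dexe, Wyga, Xeho feed directly into Lulu.

Dexe, Wyga, Xeho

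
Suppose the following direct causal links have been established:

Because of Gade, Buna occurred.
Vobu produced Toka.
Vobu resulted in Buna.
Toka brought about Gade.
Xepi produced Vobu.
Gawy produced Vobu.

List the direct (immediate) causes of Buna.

Gade, Vobu

Upstream contributors include Gawy, Toka, Xepi, but only Gade, Vobu feed directly into Buna.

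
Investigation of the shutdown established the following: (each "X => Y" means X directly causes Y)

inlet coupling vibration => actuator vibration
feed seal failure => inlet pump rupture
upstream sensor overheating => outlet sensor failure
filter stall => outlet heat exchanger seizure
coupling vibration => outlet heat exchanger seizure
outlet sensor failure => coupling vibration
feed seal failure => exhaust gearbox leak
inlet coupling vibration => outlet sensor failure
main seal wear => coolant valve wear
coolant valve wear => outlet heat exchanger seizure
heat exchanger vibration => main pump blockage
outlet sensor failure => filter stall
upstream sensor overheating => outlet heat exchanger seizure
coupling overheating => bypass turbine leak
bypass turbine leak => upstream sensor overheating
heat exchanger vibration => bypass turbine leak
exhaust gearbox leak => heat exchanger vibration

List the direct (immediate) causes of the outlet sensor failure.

Upstream contributors include the coupling overheating, the feed seal failure, the exhaust gearbox leak, the heat exchanger vibration, the bypass turbine leak, but only the inlet coupling vibration, the upstream sensor overheating feed directly into the outlet sensor failure.

the inlet coupling vibration, the upstream sensor overheating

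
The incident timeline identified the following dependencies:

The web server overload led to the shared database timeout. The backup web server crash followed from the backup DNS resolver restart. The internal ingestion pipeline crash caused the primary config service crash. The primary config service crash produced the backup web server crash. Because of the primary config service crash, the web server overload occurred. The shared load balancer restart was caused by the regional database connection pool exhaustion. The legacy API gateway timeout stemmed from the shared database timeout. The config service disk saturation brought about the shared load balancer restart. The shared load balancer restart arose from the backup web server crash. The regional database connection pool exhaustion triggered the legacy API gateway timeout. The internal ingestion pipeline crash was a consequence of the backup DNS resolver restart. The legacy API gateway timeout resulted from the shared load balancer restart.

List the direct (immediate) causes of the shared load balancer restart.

Upstream contributors include the backup DNS resolver restart, the internal ingestion pipeline crash, the primary config service crash, but only the backup web server crash, the config service disk saturation, the regional database connection pool exhaustion feed directly into the shared load balancer restart.

the backup web server crash, the config service disk saturation, the regional database connection pool exhaustion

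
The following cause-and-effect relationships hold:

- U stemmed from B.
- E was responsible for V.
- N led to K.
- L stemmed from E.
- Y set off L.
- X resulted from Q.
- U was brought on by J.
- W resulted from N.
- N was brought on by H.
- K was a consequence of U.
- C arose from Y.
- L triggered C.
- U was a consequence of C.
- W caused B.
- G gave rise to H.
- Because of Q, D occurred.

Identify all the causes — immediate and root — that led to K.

B, C, E, G, H, J, L, N, U, W, Y

Immediate causes of K: N, U.
Further upstream: G, E, Y, J, H, L, C, W, B.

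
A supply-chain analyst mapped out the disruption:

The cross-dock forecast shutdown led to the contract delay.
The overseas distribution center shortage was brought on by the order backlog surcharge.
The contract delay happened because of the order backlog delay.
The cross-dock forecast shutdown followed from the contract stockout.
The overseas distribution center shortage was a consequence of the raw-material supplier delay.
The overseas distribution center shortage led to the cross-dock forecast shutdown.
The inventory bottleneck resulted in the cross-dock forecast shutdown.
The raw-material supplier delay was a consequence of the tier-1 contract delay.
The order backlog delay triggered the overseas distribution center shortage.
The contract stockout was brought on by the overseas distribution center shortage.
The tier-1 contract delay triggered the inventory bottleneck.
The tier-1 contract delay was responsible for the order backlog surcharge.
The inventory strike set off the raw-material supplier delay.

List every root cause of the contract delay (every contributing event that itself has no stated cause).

Tracing upstream from the contract delay: the contract delay ← the cross-dock forecast shutdown ← the overseas distribution center shortage ← the raw-material supplier delay ← the inventory strike.
A separate upstream branch: the contract delay ← the order backlog delay.
A separate upstream branch: the contract delay ← the cross-dock forecast shutdown ← the inventory bottleneck ← the tier-1 contract delay.
Each of those chain origins has no stated cause.

the inventory strike, the order backlog delay, the tier-1 contract delay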